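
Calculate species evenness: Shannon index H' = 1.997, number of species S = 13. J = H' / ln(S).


ln(13) = 2.56495
J = H' / ln(S) = 1.997 / 2.56495 = 0.778573 ≈ 0.7786

0.7786


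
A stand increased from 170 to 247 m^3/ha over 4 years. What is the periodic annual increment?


PAI = (V2 - V1) / period = (247 - 170) / 4 = 77 / 4 = 19.25 m^3/ha/yr

19.25 m^3/ha/yr


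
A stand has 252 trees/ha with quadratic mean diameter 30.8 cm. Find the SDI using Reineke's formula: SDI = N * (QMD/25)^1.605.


QMD/25 = 30.8/25 = 1.232
(1.232)^1.605 = exp(1.605 * ln(1.232)) = exp(1.605 * 0.208639) = exp(0.334866) = 1.39775
SDI = 252 * 1.39775 = 352.233 ≈ 352

352


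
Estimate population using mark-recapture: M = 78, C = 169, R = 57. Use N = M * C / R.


N = M * C / R = 78 * 169 / 57 = 13182 / 57 = 231.26 ≈ 231

231 individuals


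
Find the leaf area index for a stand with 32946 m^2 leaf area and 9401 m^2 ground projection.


LAI = 32946 / 9401 = 3.5045 ≈ 3.50

3.50


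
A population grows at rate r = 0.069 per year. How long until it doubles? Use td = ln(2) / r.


td = ln(2) / 0.069 = 0.693147 / 0.069 = 10.0456 ≈ 10.0 years

10.0 years


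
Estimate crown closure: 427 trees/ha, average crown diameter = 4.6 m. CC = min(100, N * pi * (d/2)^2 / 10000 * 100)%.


(d/2)^2 = (4.6/2)^2 = 2.3^2 = 5.29
Crown area = 3.141593 * 5.29 = 16.6190 m^2
N * area / 10000 * 100 = 427 * 16.6190 / 10000 * 100 = 70.9631
CC = min(100, 70.9631) = 70.9631 ≈ 71.0%

71.0%


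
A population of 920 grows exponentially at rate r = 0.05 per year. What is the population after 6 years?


r*t = 0.05 * 6 = 0.3
exp(0.3) = 1.34986
N = 920 * 1.34986 = 1241.87 ≈ 1242

1242


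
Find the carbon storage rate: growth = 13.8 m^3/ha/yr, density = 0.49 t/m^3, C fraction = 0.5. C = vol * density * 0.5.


C = 13.8 * 0.49 * 0.5 = 3.381 ≈ 3.38 t C/ha/yr

3.38 t C/ha/yr


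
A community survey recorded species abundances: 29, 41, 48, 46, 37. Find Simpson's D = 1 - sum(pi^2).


Total N = 29 + 41 + 48 + 46 + 37 = 201
Per-species terms:
  p = 29/201 = 0.144279; p^2 = 0.144279^2 = 0.020816
  p = 41/201 = 0.203980; p^2 = 0.203980^2 = 0.041608
  p = 48/201 = 0.238806; p^2 = 0.238806^2 = 0.057028
  p = 46/201 = 0.228856; p^2 = 0.228856^2 = 0.052375
  p = 37/201 = 0.184080; p^2 = 0.184080^2 = 0.033885
sum(p^2) = 0.020816 + 0.041608 + 0.057028 + 0.052375 + 0.033885 = 0.205712
D = 1 - 0.205712 = 0.794288 ≈ 0.7943

0.7943


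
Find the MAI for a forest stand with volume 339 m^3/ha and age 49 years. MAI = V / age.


MAI = 339 / 49 = 6.9184 ≈ 6.92 m^3/ha/yr

6.92 m^3/ha/yr


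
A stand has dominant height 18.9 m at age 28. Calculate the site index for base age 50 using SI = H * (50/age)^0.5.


50/28 = 1.78571
(1.78571)^0.5 = 1.33630
SI = 18.9 * 1.33630 = 25.2561 ≈ 25.3 m

25.3 m


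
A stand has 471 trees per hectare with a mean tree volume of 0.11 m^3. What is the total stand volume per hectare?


V_stand = 471 * 0.11 = 51.81 ≈ 51.8 m^3/ha

51.8 m^3/ha


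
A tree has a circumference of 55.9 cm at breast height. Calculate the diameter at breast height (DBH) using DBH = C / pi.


DBH = C / pi = 55.9 / 3.141593 = 17.7935 ≈ 17.79 cm

17.79 cm


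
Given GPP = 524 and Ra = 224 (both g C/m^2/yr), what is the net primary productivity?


NPP = GPP - Ra = 524 - 224 = 300 g C/m^2/yr

300 g C/m^2/yr


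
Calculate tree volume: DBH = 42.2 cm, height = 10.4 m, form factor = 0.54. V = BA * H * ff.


(D/200)^2 = (42.2/200)^2 = 0.211^2 = 0.044521
BA = 3.141593 * 0.044521 = 0.139867 m^2
V = 0.139867 * 10.4 * 0.54 = 0.785493 ≈ 0.785 m^3

0.785 m^3


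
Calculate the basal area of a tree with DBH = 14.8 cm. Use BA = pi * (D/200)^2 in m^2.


D/200 = 14.8/200 = 0.074 m
(D/200)^2 = 0.074^2 = 0.005476
BA = 3.141593 * 0.005476 = 0.0172034 ≈ 0.0172 m^2

0.0172 m^2


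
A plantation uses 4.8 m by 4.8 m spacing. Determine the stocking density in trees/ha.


N = 10000 / 4.8^2 = 10000 / 23.04 = 434.028 ≈ 434 trees/ha

434 trees/ha


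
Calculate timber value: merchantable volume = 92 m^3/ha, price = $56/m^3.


Value = 92 * 56 = $5152/ha

$5152/ha


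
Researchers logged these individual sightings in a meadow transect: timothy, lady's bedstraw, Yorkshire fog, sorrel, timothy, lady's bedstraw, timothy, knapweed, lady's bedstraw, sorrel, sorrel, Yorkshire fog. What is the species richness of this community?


Total individuals logged = 12
Distinct species (count of individuals): timothy (3), lady's bedstraw (3), Yorkshire fog (2), sorrel (3), knapweed (1)
Species richness = number of distinct species = 5

5


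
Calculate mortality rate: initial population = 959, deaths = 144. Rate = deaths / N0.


Mortality rate = 144 / 959 = 0.150156 ≈ 0.1502

0.1502


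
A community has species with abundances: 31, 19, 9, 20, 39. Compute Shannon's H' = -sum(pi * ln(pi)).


Total N = 31 + 19 + 9 + 20 + 39 = 118
Per-species terms:
  p = 31/118 = 0.262712; ln(p) = -1.336697; p*ln(p) = 0.262712 * (-1.336697) = -0.351166
  p = 19/118 = 0.161017; ln(p) = -1.826245; p*ln(p) = 0.161017 * (-1.826245) = -0.294056
  p = 9/118 = 0.076271; ln(p) = -2.573462; p*ln(p) = 0.076271 * (-2.573462) = -0.196281
  p = 20/118 = 0.169492; ln(p) = -1.774950; p*ln(p) = 0.169492 * (-1.774950) = -0.300840
  p = 39/118 = 0.330508; ln(p) = -1.107124; p*ln(p) = 0.330508 * (-1.107124) = -0.365913
sum(p*ln(p)) = (-0.351166) + (-0.294056) + (-0.196281) + (-0.300840) + (-0.365913) = -1.508256
H' = -(-1.508256) = 1.508256 ≈ 1.5083

1.5083


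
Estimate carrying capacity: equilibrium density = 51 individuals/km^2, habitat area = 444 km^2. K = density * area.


K = 51 * 444 = 22644 individuals

22644 individuals


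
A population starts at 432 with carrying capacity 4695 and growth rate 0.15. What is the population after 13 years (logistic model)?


(K - N0)/N0 = (4695 - 432)/432 = 4263/432 = 9.86806
r*t = 0.15 * 13 = 1.95; exp(-1.95) = 0.142274
9.86806 * 0.142274 = 1.40397
1 + 1.40397 = 2.40397
N = 4695 / 2.40397 = 1953.02 ≈ 1953

1953


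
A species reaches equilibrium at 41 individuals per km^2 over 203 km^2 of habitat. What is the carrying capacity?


K = 41 * 203 = 8323 individuals

8323 individuals


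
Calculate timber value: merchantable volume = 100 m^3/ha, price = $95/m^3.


Value = 100 * 95 = $9500/ha

$9500/ha


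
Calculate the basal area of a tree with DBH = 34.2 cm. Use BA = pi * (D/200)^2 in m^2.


D/200 = 34.2/200 = 0.171 m
(D/200)^2 = 0.171^2 = 0.029241
BA = 3.141593 * 0.029241 = 0.0918633 ≈ 0.0919 m^2

0.0919 m^2


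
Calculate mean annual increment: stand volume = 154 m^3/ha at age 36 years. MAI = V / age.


MAI = 154 / 36 = 4.2778 ≈ 4.28 m^3/ha/yr

4.28 m^3/ha/yr


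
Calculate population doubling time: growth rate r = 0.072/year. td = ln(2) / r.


td = ln(2) / 0.072 = 0.693147 / 0.072 = 9.62704 ≈ 9.6 years

9.6 years


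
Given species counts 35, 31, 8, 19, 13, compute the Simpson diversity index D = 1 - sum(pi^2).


Total N = 35 + 31 + 8 + 19 + 13 = 106
Per-species terms:
  p = 35/106 = 0.330189; p^2 = 0.330189^2 = 0.109025
  p = 31/106 = 0.292453; p^2 = 0.292453^2 = 0.085529
  p = 8/106 = 0.075472; p^2 = 0.075472^2 = 0.005696
  p = 19/106 = 0.179245; p^2 = 0.179245^2 = 0.032129
  p = 13/106 = 0.122642; p^2 = 0.122642^2 = 0.015041
sum(p^2) = 0.109025 + 0.085529 + 0.005696 + 0.032129 + 0.015041 = 0.247420
D = 1 - 0.247420 = 0.752580 ≈ 0.7526

0.7526


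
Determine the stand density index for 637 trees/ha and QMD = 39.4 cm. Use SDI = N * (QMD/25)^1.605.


QMD/25 = 39.4/25 = 1.576
(1.576)^1.605 = exp(1.605 * ln(1.576)) = exp(1.605 * 0.454890) = exp(0.730098) = 2.07528
SDI = 637 * 2.07528 = 1321.95 ≈ 1322

1322


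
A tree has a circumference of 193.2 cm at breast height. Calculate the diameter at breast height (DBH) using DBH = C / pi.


DBH = C / pi = 193.2 / 3.141593 = 61.4975 ≈ 61.50 cm

61.50 cm


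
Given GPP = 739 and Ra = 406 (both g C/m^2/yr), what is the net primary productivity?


NPP = GPP - Ra = 739 - 406 = 333 g C/m^2/yr

333 g C/m^2/yr


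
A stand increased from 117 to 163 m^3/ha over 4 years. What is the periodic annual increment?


PAI = (V2 - V1) / period = (163 - 117) / 4 = 46 / 4 = 11.50 m^3/ha/yr

11.50 m^3/ha/yr


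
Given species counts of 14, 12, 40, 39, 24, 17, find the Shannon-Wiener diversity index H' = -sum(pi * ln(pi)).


Total N = 14 + 12 + 40 + 39 + 24 + 17 = 146
Per-species terms:
  p = 14/146 = 0.095890; ln(p) = -2.344554; p*ln(p) = 0.095890 * (-2.344554) = -0.224819
  p = 12/146 = 0.082192; ln(p) = -2.498697; p*ln(p) = 0.082192 * (-2.498697) = -0.205373
  p = 40/146 = 0.273973; ln(p) = -1.294726; p*ln(p) = 0.273973 * (-1.294726) = -0.354720
  p = 39/146 = 0.267123; ln(p) = -1.320046; p*ln(p) = 0.267123 * (-1.320046) = -0.352615
  p = 24/146 = 0.164384; ln(p) = -1.805550; p*ln(p) = 0.164384 * (-1.805550) = -0.296804
  p = 17/146 = 0.116438; ln(p) = -2.150396; p*ln(p) = 0.116438 * (-2.150396) = -0.250388
sum(p*ln(p)) = (-0.224819) + (-0.205373) + (-0.354720) + (-0.352615) + (-0.296804) + (-0.250388) = -1.684719
H' = -(-1.684719) = 1.684719 ≈ 1.6847

1.6847


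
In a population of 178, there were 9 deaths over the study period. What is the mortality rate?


Mortality rate = 9 / 178 = 0.050562 ≈ 0.0506

0.0506


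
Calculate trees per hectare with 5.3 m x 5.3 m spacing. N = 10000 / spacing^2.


N = 10000 / 5.3^2 = 10000 / 28.09 = 355.999 ≈ 356 trees/ha

356 trees/ha


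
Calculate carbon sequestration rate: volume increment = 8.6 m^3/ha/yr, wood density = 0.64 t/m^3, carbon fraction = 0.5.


C = 8.6 * 0.64 * 0.5 = 2.752 ≈ 2.75 t C/ha/yr

2.75 t C/ha/yr


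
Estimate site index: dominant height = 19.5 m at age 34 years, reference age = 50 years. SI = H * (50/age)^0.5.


50/34 = 1.47059
(1.47059)^0.5 = 1.21268
SI = 19.5 * 1.21268 = 23.6473 ≈ 23.6 m

23.6 m


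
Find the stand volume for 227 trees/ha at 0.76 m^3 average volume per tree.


V_stand = 227 * 0.76 = 172.52 ≈ 172.5 m^3/ha

172.5 m^3/ha


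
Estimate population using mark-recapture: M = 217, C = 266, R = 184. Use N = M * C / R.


N = M * C / R = 217 * 266 / 184 = 57722 / 184 = 313.71 ≈ 314

314 individuals


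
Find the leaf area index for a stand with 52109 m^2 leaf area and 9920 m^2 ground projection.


LAI = 52109 / 9920 = 5.2529 ≈ 5.25

5.25


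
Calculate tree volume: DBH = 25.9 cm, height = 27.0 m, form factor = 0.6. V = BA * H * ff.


(D/200)^2 = (25.9/200)^2 = 0.1295^2 = 0.01677025
BA = 3.141593 * 0.01677025 = 0.0526853 m^2
V = 0.0526853 * 27.0 * 0.6 = 0.853502 ≈ 0.854 m^3

0.854 m^3


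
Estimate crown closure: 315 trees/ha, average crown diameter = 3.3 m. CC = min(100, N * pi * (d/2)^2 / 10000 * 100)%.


(d/2)^2 = (3.3/2)^2 = 1.65^2 = 2.7225
Crown area = 3.141593 * 2.7225 = 8.55299 m^2
N * area / 10000 * 100 = 315 * 8.55299 / 10000 * 100 = 26.9419
CC = min(100, 26.9419) = 26.9419 ≈ 26.9%

26.9%


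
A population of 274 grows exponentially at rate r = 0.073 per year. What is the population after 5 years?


r*t = 0.073 * 5 = 0.365
exp(0.365) = 1.44051
N = 274 * 1.44051 = 394.700 ≈ 395

395


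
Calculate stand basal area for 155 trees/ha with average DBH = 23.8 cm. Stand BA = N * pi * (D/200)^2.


(D/200)^2 = (23.8/200)^2 = 0.119^2 = 0.014161
Individual BA = 3.141593 * 0.014161 = 0.0444881 m^2
Stand BA = 155 * 0.0444881 = 6.89566 ≈ 6.90 m^2/ha

6.90 m^2/ha


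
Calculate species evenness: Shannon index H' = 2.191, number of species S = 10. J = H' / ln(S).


ln(10) = 2.30259
J = H' / ln(S) = 2.191 / 2.30259 = 0.951537 ≈ 0.9515

0.9515


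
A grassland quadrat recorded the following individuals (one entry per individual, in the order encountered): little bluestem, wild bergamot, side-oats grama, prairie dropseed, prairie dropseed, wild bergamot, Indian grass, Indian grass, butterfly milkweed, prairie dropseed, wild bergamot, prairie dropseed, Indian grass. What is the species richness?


Total individuals logged = 13
Distinct species (count of individuals): little bluestem (1), wild bergamot (3), side-oats grama (1), prairie dropseed (4), Indian grass (3), butterfly milkweed (1)
Species richness = number of distinct species = 6

6


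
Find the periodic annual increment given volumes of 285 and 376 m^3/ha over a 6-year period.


PAI = (V2 - V1) / period = (376 - 285) / 6 = 91 / 6 = 15.1667 ≈ 15.17 m^3/ha/yr

15.17 m^3/ha/yr


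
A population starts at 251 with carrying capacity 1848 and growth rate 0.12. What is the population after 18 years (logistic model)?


(K - N0)/N0 = (1848 - 251)/251 = 1597/251 = 6.36255
r*t = 0.12 * 18 = 2.16; exp(-2.16) = 0.115325
6.36255 * 0.115325 = 0.733761
1 + 0.733761 = 1.73376
N = 1848 / 1.73376 = 1065.89 ≈ 1066

1066


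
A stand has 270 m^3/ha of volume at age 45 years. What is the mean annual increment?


MAI = 270 / 45 = 6.00 m^3/ha/yr

6.00 m^3/ha/yr


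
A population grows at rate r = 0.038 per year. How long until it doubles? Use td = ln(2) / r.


td = ln(2) / 0.038 = 0.693147 / 0.038 = 18.2407 ≈ 18.2 years

18.2 years


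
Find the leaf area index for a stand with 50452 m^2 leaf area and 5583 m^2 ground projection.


LAI = 50452 / 5583 = 9.0367 ≈ 9.04

9.04


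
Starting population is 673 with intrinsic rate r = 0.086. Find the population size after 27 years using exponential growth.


r*t = 0.086 * 27 = 2.322
exp(2.322) = 10.1960
N = 673 * 10.1960 = 6861.91 ≈ 6862

6862


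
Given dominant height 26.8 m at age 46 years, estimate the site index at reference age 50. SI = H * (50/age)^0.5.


50/46 = 1.08696
(1.08696)^0.5 = 1.04257
SI = 26.8 * 1.04257 = 27.9409 ≈ 27.9 m

27.9 m


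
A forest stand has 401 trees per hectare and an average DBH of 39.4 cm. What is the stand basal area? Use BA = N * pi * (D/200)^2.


(D/200)^2 = (39.4/200)^2 = 0.197^2 = 0.038809
Individual BA = 3.141593 * 0.038809 = 0.121922 m^2
Stand BA = 401 * 0.121922 = 48.8907 ≈ 48.89 m^2/ha

48.89 m^2/ha


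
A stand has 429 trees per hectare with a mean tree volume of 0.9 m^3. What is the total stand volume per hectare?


V_stand = 429 * 0.9 = 386.1 m^3/ha

386.1 m^3/ha


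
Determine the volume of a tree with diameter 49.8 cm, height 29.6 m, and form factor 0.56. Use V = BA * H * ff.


(D/200)^2 = (49.8/200)^2 = 0.249^2 = 0.062001
BA = 3.141593 * 0.062001 = 0.194782 m^2
V = 0.194782 * 29.6 * 0.56 = 3.22871 ≈ 3.229 m^3

3.229 m^3


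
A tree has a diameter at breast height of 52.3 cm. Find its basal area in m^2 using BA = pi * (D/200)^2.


D/200 = 52.3/200 = 0.2615 m
(D/200)^2 = 0.2615^2 = 0.06838225
BA = 3.141593 * 0.06838225 = 0.214829 ≈ 0.2148 m^2

0.2148 m^2


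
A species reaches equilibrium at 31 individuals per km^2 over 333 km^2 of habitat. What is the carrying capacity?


K = 31 * 333 = 10323 individuals

10323 individuals


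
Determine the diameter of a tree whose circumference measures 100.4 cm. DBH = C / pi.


DBH = C / pi = 100.4 / 3.141593 = 31.9583 ≈ 31.96 cm

31.96 cm


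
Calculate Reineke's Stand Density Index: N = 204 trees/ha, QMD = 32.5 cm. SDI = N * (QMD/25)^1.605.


QMD/25 = 32.5/25 = 1.3
(1.3)^1.605 = exp(1.605 * ln(1.3)) = exp(1.605 * 0.262364) = exp(0.421094) = 1.52363
SDI = 204 * 1.52363 = 310.821 ≈ 311

311


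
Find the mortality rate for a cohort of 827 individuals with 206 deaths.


Mortality rate = 206 / 827 = 0.249093 ≈ 0.2491

0.2491


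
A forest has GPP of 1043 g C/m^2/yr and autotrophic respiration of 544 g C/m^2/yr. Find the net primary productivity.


NPP = GPP - Ra = 1043 - 544 = 499 g C/m^2/yr

499 g C/m^2/yr


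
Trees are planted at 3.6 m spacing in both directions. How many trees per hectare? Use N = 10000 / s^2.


N = 10000 / 3.6^2 = 10000 / 12.96 = 771.605 ≈ 772 trees/ha

772 trees/ha


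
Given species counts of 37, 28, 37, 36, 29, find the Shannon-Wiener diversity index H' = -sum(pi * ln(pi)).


Total N = 37 + 28 + 37 + 36 + 29 = 167
Per-species terms:
  p = 37/167 = 0.221557; ln(p) = -1.507075; p*ln(p) = 0.221557 * (-1.507075) = -0.333903
  p = 28/167 = 0.167665; ln(p) = -1.785787; p*ln(p) = 0.167665 * (-1.785787) = -0.299414
  p = 37/167 = 0.221557; ln(p) = -1.507075; p*ln(p) = 0.221557 * (-1.507075) = -0.333903
  p = 36/167 = 0.215569; ln(p) = -1.534474; p*ln(p) = 0.215569 * (-1.534474) = -0.330785
  p = 29/167 = 0.173653; ln(p) = -1.750696; p*ln(p) = 0.173653 * (-1.750696) = -0.304014
sum(p*ln(p)) = (-0.333903) + (-0.299414) + (-0.333903) + (-0.330785) + (-0.304014) = -1.602019
H' = -(-1.602019) = 1.602019 ≈ 1.6020

1.6020


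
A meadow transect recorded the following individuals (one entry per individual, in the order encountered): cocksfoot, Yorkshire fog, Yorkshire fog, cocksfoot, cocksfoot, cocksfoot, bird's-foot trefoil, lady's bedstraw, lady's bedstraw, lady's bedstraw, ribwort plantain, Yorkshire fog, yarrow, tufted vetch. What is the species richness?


Total individuals logged = 14
Distinct species (count of individuals): cocksfoot (4), Yorkshire fog (3), bird's-foot trefoil (1), lady's bedstraw (3), ribwort plantain (1), yarrow (1), tufted vetch (1)
Species richness = number of distinct species = 7

7


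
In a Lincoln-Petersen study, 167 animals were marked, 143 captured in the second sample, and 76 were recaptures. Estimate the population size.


N = M * C / R = 167 * 143 / 76 = 23881 / 76 = 314.22 ≈ 314

314 individuals


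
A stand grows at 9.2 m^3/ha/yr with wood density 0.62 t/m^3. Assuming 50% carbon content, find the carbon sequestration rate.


C = 9.2 * 0.62 * 0.5 = 2.852 ≈ 2.85 t C/ha/yr

2.85 t C/ha/yr


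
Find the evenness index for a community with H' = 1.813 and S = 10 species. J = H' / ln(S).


ln(10) = 2.30259
J = H' / ln(S) = 1.813 / 2.30259 = 0.787374 ≈ 0.7874

0.7874


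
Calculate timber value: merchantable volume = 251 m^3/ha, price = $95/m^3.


Value = 251 * 95 = $23845/ha

$23845/ha


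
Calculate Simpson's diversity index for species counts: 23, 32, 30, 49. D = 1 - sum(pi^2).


Total N = 23 + 32 + 30 + 49 = 134
Per-species terms:
  p = 23/134 = 0.171642; p^2 = 0.171642^2 = 0.029461
  p = 32/134 = 0.238806; p^2 = 0.238806^2 = 0.057028
  p = 30/134 = 0.223881; p^2 = 0.223881^2 = 0.050123
  p = 49/134 = 0.365672; p^2 = 0.365672^2 = 0.133716
sum(p^2) = 0.029461 + 0.057028 + 0.050123 + 0.133716 = 0.270328
D = 1 - 0.270328 = 0.729672 ≈ 0.7297

0.7297


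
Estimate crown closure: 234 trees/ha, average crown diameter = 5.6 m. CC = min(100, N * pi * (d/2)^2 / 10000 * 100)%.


(d/2)^2 = (5.6/2)^2 = 2.8^2 = 7.84
Crown area = 3.141593 * 7.84 = 24.6301 m^2
N * area / 10000 * 100 = 234 * 24.6301 / 10000 * 100 = 57.6344
CC = min(100, 57.6344) = 57.6344 ≈ 57.6%

57.6%


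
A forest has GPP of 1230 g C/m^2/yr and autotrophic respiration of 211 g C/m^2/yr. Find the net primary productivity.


NPP = GPP - Ra = 1230 - 211 = 1019 g C/m^2/yr

1019 g C/m^2/yr


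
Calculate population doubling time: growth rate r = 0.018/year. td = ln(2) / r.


td = ln(2) / 0.018 = 0.693147 / 0.018 = 38.5082 ≈ 38.5 years

38.5 years


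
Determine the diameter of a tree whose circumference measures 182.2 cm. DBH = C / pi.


DBH = C / pi = 182.2 / 3.141593 = 57.9961 ≈ 58.00 cm

58.00 cm


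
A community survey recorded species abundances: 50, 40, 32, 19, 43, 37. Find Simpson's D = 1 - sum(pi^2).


Total N = 50 + 40 + 32 + 19 + 43 + 37 = 221
Per-species terms:
  p = 50/221 = 0.226244; p^2 = 0.226244^2 = 0.051186
  p = 40/221 = 0.180995; p^2 = 0.180995^2 = 0.032759
  p = 32/221 = 0.144796; p^2 = 0.144796^2 = 0.020966
  p = 19/221 = 0.085973; p^2 = 0.085973^2 = 0.007391
  p = 43/221 = 0.194570; p^2 = 0.194570^2 = 0.037857
  p = 37/221 = 0.167421; p^2 = 0.167421^2 = 0.028030
sum(p^2) = 0.051186 + 0.032759 + 0.020966 + 0.007391 + 0.037857 + 0.028030 = 0.178189
D = 1 - 0.178189 = 0.821811 ≈ 0.8218

0.8218


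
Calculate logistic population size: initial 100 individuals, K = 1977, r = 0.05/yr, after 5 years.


(K - N0)/N0 = (1977 - 100)/100 = 1877/100 = 18.7700
r*t = 0.05 * 5 = 0.25; exp(-0.25) = 0.778801
18.7700 * 0.778801 = 14.6181
1 + 14.6181 = 15.6181
N = 1977 / 15.6181 = 126.584 ≈ 127

127


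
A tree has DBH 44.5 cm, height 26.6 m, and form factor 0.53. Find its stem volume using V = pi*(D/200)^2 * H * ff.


(D/200)^2 = (44.5/200)^2 = 0.2225^2 = 0.04950625
BA = 3.141593 * 0.04950625 = 0.155528 m^2
V = 0.155528 * 26.6 * 0.53 = 2.19263 ≈ 2.193 m^3

2.193 m^3


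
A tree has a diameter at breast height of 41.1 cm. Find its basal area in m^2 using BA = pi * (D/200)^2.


D/200 = 41.1/200 = 0.2055 m
(D/200)^2 = 0.2055^2 = 0.04223025
BA = 3.141593 * 0.04223025 = 0.132670 ≈ 0.1327 m^2

0.1327 m^2


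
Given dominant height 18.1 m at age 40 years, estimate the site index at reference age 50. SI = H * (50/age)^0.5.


50/40 = 1.25000
(1.25000)^0.5 = 1.11803
SI = 18.1 * 1.11803 = 20.2363 ≈ 20.2 m

20.2 m


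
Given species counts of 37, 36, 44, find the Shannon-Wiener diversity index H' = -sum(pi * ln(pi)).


Total N = 37 + 36 + 44 = 117
Per-species terms:
  p = 37/117 = 0.316239; ln(p) = -1.151257; p*ln(p) = 0.316239 * (-1.151257) = -0.364072
  p = 36/117 = 0.307692; ln(p) = -1.178656; p*ln(p) = 0.307692 * (-1.178656) = -0.362663
  p = 44/117 = 0.376068; ln(p) = -0.977985; p*ln(p) = 0.376068 * (-0.977985) = -0.367789
sum(p*ln(p)) = (-0.364072) + (-0.362663) + (-0.367789) = -1.094524
H' = -(-1.094524) = 1.094524 ≈ 1.0945

1.0945


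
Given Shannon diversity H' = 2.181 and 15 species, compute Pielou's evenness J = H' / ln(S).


ln(15) = 2.70805
J = H' / ln(S) = 2.181 / 2.70805 = 0.805377 ≈ 0.8054

0.8054


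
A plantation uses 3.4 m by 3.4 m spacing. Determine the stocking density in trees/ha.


N = 10000 / 3.4^2 = 10000 / 11.56 = 865.052 ≈ 865 trees/ha

865 trees/ha


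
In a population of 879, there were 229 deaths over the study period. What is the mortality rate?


Mortality rate = 229 / 879 = 0.260523 ≈ 0.2605

0.2605


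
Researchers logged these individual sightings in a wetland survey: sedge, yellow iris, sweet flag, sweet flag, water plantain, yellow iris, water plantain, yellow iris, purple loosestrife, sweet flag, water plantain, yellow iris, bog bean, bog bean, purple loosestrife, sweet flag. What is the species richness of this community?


Total individuals logged = 16
Distinct species (count of individuals): sedge (1), yellow iris (4), sweet flag (4), water plantain (3), purple loosestrife (2), bog bean (2)
Species richness = number of distinct species = 6

6


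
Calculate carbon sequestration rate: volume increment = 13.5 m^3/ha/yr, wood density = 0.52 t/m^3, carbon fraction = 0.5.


C = 13.5 * 0.52 * 0.5 = 3.51 t C/ha/yr

3.51 t C/ha/yr


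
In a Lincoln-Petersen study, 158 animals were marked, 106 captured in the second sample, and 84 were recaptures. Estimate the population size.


N = M * C / R = 158 * 106 / 84 = 16748 / 84 = 199.38 ≈ 199

199 individuals


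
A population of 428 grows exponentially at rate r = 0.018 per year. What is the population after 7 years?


r*t = 0.018 * 7 = 0.126
exp(0.126) = 1.13428
N = 428 * 1.13428 = 485.472 ≈ 485

485


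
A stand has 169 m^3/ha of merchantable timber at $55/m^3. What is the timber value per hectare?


Value = 169 * 55 = $9295/ha

$9295/ha


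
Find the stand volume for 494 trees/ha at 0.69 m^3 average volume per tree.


V_stand = 494 * 0.69 = 340.86 ≈ 340.9 m^3/ha

340.9 m^3/ha


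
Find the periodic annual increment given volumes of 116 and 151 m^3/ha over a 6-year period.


PAI = (V2 - V1) / period = (151 - 116) / 6 = 35 / 6 = 5.8333 ≈ 5.83 m^3/ha/yr

5.83 m^3/ha/yr


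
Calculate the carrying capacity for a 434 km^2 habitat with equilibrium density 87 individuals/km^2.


K = 87 * 434 = 37758 individuals

37758 individuals


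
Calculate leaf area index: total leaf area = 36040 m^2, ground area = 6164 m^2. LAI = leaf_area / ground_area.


LAI = 36040 / 6164 = 5.8469 ≈ 5.85

5.85


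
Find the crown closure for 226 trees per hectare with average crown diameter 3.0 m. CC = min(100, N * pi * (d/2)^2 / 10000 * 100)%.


(d/2)^2 = (3.0/2)^2 = 1.5^2 = 2.25
Crown area = 3.141593 * 2.25 = 7.06858 m^2
N * area / 10000 * 100 = 226 * 7.06858 / 10000 * 100 = 15.9750
CC = min(100, 15.9750) = 15.9750 ≈ 16.0%

16.0%


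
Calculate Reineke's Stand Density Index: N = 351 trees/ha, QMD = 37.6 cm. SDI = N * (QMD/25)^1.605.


QMD/25 = 37.6/25 = 1.504
(1.504)^1.605 = exp(1.605 * ln(1.504)) = exp(1.605 * 0.408128) = exp(0.655045) = 1.92523
SDI = 351 * 1.92523 = 675.756 ≈ 676

676


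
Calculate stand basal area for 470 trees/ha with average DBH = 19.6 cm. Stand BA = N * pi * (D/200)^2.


(D/200)^2 = (19.6/200)^2 = 0.098^2 = 0.009604
Individual BA = 3.141593 * 0.009604 = 0.0301719 m^2
Stand BA = 470 * 0.0301719 = 14.1808 ≈ 14.18 m^2/ha

14.18 m^2/ha


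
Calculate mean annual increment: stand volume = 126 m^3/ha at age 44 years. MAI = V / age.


MAI = 126 / 44 = 2.8636 ≈ 2.86 m^3/ha/yr

2.86 m^3/ha/yr


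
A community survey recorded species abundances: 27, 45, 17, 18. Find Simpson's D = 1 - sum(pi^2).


Total N = 27 + 45 + 17 + 18 = 107
Per-species terms:
  p = 27/107 = 0.252336; p^2 = 0.252336^2 = 0.063673
  p = 45/107 = 0.420561; p^2 = 0.420561^2 = 0.176872
  p = 17/107 = 0.158879; p^2 = 0.158879^2 = 0.025243
  p = 18/107 = 0.168224; p^2 = 0.168224^2 = 0.028299
sum(p^2) = 0.063673 + 0.176872 + 0.025243 + 0.028299 = 0.294087
D = 1 - 0.294087 = 0.705913 ≈ 0.7059

0.7059


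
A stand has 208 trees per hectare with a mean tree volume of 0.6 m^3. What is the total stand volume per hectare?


V_stand = 208 * 0.6 = 124.8 m^3/ha

124.8 m^3/ha


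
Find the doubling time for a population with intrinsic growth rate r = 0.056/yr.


td = ln(2) / 0.056 = 0.693147 / 0.056 = 12.3776 ≈ 12.4 years

12.4 years


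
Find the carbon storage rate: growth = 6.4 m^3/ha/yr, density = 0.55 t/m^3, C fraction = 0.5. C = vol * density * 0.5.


C = 6.4 * 0.55 * 0.5 = 1.76 t C/ha/yr

1.76 t C/ha/yr


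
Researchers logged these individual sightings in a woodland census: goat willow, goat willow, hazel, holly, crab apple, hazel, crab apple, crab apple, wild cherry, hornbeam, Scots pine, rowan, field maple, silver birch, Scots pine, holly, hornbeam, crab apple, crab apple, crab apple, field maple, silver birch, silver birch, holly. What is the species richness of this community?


Total individuals logged = 24
Distinct species (count of individuals): goat willow (2), hazel (2), holly (3), crab apple (6), wild cherry (1), hornbeam (2), Scots pine (2), rowan (1), field maple (2), silver birch (3)
Species richness = number of distinct species = 10

10


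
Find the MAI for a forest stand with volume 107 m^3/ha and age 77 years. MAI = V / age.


MAI = 107 / 77 = 1.3896 ≈ 1.39 m^3/ha/yr

1.39 m^3/ha/yr


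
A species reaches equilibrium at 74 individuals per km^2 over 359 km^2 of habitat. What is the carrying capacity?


K = 74 * 359 = 26566 individuals

26566 individuals


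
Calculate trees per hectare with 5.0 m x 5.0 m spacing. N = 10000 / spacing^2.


N = 10000 / 5.0^2 = 10000 / 25 = 400.000 ≈ 400 trees/ha

400 trees/ha


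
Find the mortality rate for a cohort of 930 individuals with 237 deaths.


Mortality rate = 237 / 930 = 0.254839 ≈ 0.2548

0.2548


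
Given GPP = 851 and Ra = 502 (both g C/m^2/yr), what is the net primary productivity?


NPP = GPP - Ra = 851 - 502 = 349 g C/m^2/yr

349 g C/m^2/yr


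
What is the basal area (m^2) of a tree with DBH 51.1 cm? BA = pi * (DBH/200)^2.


D/200 = 51.1/200 = 0.2555 m
(D/200)^2 = 0.2555^2 = 0.06528025
BA = 3.141593 * 0.06528025 = 0.205084 ≈ 0.2051 m^2

0.2051 m^2


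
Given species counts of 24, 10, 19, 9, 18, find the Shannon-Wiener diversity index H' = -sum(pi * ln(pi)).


Total N = 24 + 10 + 19 + 9 + 18 = 80
Per-species terms:
  p = 24/80 = 0.300000; ln(p) = -1.203973; p*ln(p) = 0.300000 * (-1.203973) = -0.361192
  p = 10/80 = 0.125000; ln(p) = -2.079442; p*ln(p) = 0.125000 * (-2.079442) = -0.259930
  p = 19/80 = 0.237500; ln(p) = -1.437588; p*ln(p) = 0.237500 * (-1.437588) = -0.341427
  p = 9/80 = 0.112500; ln(p) = -2.184802; p*ln(p) = 0.112500 * (-2.184802) = -0.245790
  p = 18/80 = 0.225000; ln(p) = -1.491655; p*ln(p) = 0.225000 * (-1.491655) = -0.335622
sum(p*ln(p)) = (-0.361192) + (-0.259930) + (-0.341427) + (-0.245790) + (-0.335622) = -1.543961
H' = -(-1.543961) = 1.543961 ≈ 1.5440

1.5440


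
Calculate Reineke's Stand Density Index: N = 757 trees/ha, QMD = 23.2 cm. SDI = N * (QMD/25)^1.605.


QMD/25 = 23.2/25 = 0.928
(0.928)^1.605 = exp(1.605 * ln(0.928)) = exp(1.605 * (-0.0747235)) = exp(-0.119931) = 0.886982
SDI = 757 * 0.886982 = 671.445 ≈ 671

671


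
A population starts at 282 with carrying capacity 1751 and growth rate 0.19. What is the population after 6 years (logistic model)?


(K - N0)/N0 = (1751 - 282)/282 = 1469/282 = 5.20922
r*t = 0.19 * 6 = 1.14; exp(-1.14) = 0.319819
5.20922 * 0.319819 = 1.66601
1 + 1.66601 = 2.66601
N = 1751 / 2.66601 = 656.787 ≈ 657

657


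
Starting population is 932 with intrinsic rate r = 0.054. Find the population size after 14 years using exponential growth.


r*t = 0.054 * 14 = 0.756
exp(0.756) = 2.12974
N = 932 * 2.12974 = 1984.92 ≈ 1985

1985


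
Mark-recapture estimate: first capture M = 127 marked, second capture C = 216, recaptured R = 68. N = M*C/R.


N = M * C / R = 127 * 216 / 68 = 27432 / 68 = 403.41 ≈ 403

403 individuals


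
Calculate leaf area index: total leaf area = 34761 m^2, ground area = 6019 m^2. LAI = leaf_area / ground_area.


LAI = 34761 / 6019 = 5.7752 ≈ 5.78

5.78


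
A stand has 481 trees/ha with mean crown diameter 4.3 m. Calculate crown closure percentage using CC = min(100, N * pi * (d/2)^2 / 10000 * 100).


(d/2)^2 = (4.3/2)^2 = 2.15^2 = 4.6225
Crown area = 3.141593 * 4.6225 = 14.5220 m^2
N * area / 10000 * 100 = 481 * 14.5220 / 10000 * 100 = 69.8508
CC = min(100, 69.8508) = 69.8508 ≈ 69.9%

69.9%


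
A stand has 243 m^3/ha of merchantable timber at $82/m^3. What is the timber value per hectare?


Value = 243 * 82 = $19926/ha

$19926/ha


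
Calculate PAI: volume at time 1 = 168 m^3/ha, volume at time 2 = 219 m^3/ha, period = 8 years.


PAI = (V2 - V1) / period = (219 - 168) / 8 = 51 / 8 = 6.3750 ≈ 6.38 m^3/ha/yr

6.38 m^3/ha/yr


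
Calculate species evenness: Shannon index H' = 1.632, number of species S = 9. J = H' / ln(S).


ln(9) = 2.19722
J = H' / ln(S) = 1.632 / 2.19722 = 0.742757 ≈ 0.7428

0.7428


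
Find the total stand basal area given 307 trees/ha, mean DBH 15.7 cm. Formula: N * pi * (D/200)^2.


(D/200)^2 = (15.7/200)^2 = 0.0785^2 = 0.00616225
Individual BA = 3.141593 * 0.00616225 = 0.0193593 m^2
Stand BA = 307 * 0.0193593 = 5.94331 ≈ 5.94 m^2/ha

5.94 m^2/ha


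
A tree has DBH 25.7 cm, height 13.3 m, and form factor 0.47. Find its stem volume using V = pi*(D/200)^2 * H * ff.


(D/200)^2 = (25.7/200)^2 = 0.1285^2 = 0.01651225
BA = 3.141593 * 0.01651225 = 0.0518748 m^2
V = 0.0518748 * 13.3 * 0.47 = 0.324269 ≈ 0.324 m^3

0.324 m^3


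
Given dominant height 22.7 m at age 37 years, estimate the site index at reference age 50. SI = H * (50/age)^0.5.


50/37 = 1.35135
(1.35135)^0.5 = 1.16248
SI = 22.7 * 1.16248 = 26.3883 ≈ 26.4 m

26.4 m


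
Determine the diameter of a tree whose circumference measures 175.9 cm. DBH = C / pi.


DBH = C / pi = 175.9 / 3.141593 = 55.9907 ≈ 55.99 cm

55.99 cm


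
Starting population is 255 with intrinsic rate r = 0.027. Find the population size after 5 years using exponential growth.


r*t = 0.027 * 5 = 0.135
exp(0.135) = 1.14454
N = 255 * 1.14454 = 291.858 ≈ 292

292


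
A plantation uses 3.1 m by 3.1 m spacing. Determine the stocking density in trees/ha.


N = 10000 / 3.1^2 = 10000 / 9.61 = 1040.58 ≈ 1041 trees/ha

1041 trees/ha


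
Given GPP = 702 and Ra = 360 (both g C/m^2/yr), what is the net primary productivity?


NPP = GPP - Ra = 702 - 360 = 342 g C/m^2/yr

342 g C/m^2/yr


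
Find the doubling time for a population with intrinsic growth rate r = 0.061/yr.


td = ln(2) / 0.061 = 0.693147 / 0.061 = 11.3631 ≈ 11.4 years

11.4 years


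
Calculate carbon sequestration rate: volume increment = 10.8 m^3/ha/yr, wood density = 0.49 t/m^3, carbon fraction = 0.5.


C = 10.8 * 0.49 * 0.5 = 2.646 ≈ 2.65 t C/ha/yr

2.65 t C/ha/yr


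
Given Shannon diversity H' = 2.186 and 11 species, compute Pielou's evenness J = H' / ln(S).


ln(11) = 2.39790
J = H' / ln(S) = 2.186 / 2.39790 = 0.911631 ≈ 0.9116

0.9116


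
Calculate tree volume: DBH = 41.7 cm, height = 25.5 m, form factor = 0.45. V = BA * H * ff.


(D/200)^2 = (41.7/200)^2 = 0.2085^2 = 0.04347225
BA = 3.141593 * 0.04347225 = 0.136572 m^2
V = 0.136572 * 25.5 * 0.45 = 1.56716 ≈ 1.567 m^3

1.567 m^3


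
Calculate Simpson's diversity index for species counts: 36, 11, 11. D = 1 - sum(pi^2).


Total N = 36 + 11 + 11 = 58
Per-species terms:
  p = 36/58 = 0.620690; p^2 = 0.620690^2 = 0.385256
  p = 11/58 = 0.189655; p^2 = 0.189655^2 = 0.035969
  p = 11/58 = 0.189655; p^2 = 0.189655^2 = 0.035969
sum(p^2) = 0.385256 + 0.035969 + 0.035969 = 0.457194
D = 1 - 0.457194 = 0.542806 ≈ 0.5428

0.5428


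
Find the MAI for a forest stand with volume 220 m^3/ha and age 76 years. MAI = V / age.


MAI = 220 / 76 = 2.8947 ≈ 2.89 m^3/ha/yr

2.89 m^3/ha/yr


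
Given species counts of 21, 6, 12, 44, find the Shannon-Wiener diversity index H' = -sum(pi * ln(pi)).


Total N = 21 + 6 + 12 + 44 = 83
Per-species terms:
  p = 21/83 = 0.253012; ln(p) = -1.374318; p*ln(p) = 0.253012 * (-1.374318) = -0.347719
  p = 6/83 = 0.072289; ln(p) = -2.627083; p*ln(p) = 0.072289 * (-2.627083) = -0.189909
  p = 12/83 = 0.144578; ln(p) = -1.933936; p*ln(p) = 0.144578 * (-1.933936) = -0.279605
  p = 44/83 = 0.530120; ln(p) = -0.634652; p*ln(p) = 0.530120 * (-0.634652) = -0.336442
sum(p*ln(p)) = (-0.347719) + (-0.189909) + (-0.279605) + (-0.336442) = -1.153675
H' = -(-1.153675) = 1.153675 ≈ 1.1537

1.1537


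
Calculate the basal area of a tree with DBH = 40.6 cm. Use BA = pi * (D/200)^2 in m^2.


D/200 = 40.6/200 = 0.203 m
(D/200)^2 = 0.203^2 = 0.041209
BA = 3.141593 * 0.041209 = 0.129462 ≈ 0.1295 m^2

0.1295 m^2


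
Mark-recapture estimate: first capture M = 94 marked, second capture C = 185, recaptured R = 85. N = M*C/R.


N = M * C / R = 94 * 185 / 85 = 17390 / 85 = 204.59 ≈ 205

205 individuals


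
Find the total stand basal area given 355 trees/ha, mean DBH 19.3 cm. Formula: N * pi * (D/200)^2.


(D/200)^2 = (19.3/200)^2 = 0.0965^2 = 0.00931225
Individual BA = 3.141593 * 0.00931225 = 0.0292553 m^2
Stand BA = 355 * 0.0292553 = 10.3856 ≈ 10.39 m^2/ha

10.39 m^2/ha


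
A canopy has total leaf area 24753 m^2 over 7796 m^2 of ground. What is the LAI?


LAI = 24753 / 7796 = 3.1751 ≈ 3.18

3.18


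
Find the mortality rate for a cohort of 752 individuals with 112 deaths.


Mortality rate = 112 / 752 = 0.148936 ≈ 0.1489

0.1489


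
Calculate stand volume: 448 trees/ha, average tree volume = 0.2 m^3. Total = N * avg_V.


V_stand = 448 * 0.2 = 89.6 m^3/ha

89.6 m^3/ha


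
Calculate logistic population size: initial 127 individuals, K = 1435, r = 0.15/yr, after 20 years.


(K - N0)/N0 = (1435 - 127)/127 = 1308/127 = 10.2992
r*t = 0.15 * 20 = 3; exp(-3) = 0.0497871
10.2992 * 0.0497871 = 0.512767
1 + 0.512767 = 1.51277
N = 1435 / 1.51277 = 948.591 ≈ 949

949


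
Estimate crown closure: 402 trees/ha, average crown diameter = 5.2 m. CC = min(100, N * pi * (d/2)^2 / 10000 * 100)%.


(d/2)^2 = (5.2/2)^2 = 2.6^2 = 6.76
Crown area = 3.141593 * 6.76 = 21.2372 m^2
N * area / 10000 * 100 = 402 * 21.2372 / 10000 * 100 = 85.3735
CC = min(100, 85.3735) = 85.3735 ≈ 85.4%

85.4%


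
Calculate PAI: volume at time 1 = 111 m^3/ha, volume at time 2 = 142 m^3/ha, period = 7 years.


PAI = (V2 - V1) / period = (142 - 111) / 7 = 31 / 7 = 4.4286 ≈ 4.43 m^3/ha/yr

4.43 m^3/ha/yr


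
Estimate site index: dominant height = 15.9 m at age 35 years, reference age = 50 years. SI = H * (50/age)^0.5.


50/35 = 1.42857
(1.42857)^0.5 = 1.19523
SI = 15.9 * 1.19523 = 19.0042 ≈ 19.0 m

19.0 m


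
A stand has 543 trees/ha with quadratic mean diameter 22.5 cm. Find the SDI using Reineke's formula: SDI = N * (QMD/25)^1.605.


QMD/25 = 22.5/25 = 0.9
(0.9)^1.605 = exp(1.605 * ln(0.9)) = exp(1.605 * (-0.105361)) = exp(-0.169104) = 0.844421
SDI = 543 * 0.844421 = 458.521 ≈ 459

459


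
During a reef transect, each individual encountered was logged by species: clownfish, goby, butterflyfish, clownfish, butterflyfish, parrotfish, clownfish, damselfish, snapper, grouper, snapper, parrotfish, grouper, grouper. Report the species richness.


Total individuals logged = 14
Distinct species (count of individuals): clownfish (3), goby (1), butterflyfish (2), parrotfish (2), damselfish (1), snapper (2), grouper (3)
Species richness = number of distinct species = 7

7


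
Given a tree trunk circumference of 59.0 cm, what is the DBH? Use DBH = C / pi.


DBH = C / pi = 59.0 / 3.141593 = 18.7803 ≈ 18.78 cm

18.78 cm


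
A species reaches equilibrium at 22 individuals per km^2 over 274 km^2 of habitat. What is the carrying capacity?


K = 22 * 274 = 6028 individuals

6028 individuals


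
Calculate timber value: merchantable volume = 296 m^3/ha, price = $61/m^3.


Value = 296 * 61 = $18056/ha

$18056/ha


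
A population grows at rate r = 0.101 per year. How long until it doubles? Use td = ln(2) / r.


td = ln(2) / 0.101 = 0.693147 / 0.101 = 6.86284 ≈ 6.9 years

6.9 years


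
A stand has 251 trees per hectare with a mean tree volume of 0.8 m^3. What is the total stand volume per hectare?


V_stand = 251 * 0.8 = 200.8 m^3/ha

200.8 m^3/ha


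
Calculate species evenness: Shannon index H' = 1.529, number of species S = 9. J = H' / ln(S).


ln(9) = 2.19722
J = H' / ln(S) = 1.529 / 2.19722 = 0.695879 ≈ 0.6959

0.6959


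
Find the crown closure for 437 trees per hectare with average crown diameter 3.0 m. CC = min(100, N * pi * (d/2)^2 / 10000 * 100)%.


(d/2)^2 = (3.0/2)^2 = 1.5^2 = 2.25
Crown area = 3.141593 * 2.25 = 7.06858 m^2
N * area / 10000 * 100 = 437 * 7.06858 / 10000 * 100 = 30.8897
CC = min(100, 30.8897) = 30.8897 ≈ 30.9%

30.9%


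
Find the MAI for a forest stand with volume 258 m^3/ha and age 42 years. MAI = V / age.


MAI = 258 / 42 = 6.1429 ≈ 6.14 m^3/ha/yr

6.14 m^3/ha/yr


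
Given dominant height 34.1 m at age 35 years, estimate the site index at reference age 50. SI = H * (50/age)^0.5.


50/35 = 1.42857
(1.42857)^0.5 = 1.19523
SI = 34.1 * 1.19523 = 40.7573 ≈ 40.8 m

40.8 m


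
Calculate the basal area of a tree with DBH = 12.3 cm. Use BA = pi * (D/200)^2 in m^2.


D/200 = 12.3/200 = 0.0615 m
(D/200)^2 = 0.0615^2 = 0.00378225
BA = 3.141593 * 0.00378225 = 0.0118823 ≈ 0.0119 m^2

0.0119 m^2


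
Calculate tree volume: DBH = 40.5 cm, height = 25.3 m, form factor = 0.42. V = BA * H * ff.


(D/200)^2 = (40.5/200)^2 = 0.2025^2 = 0.04100625
BA = 3.141593 * 0.04100625 = 0.128825 m^2
V = 0.128825 * 25.3 * 0.42 = 1.36889 ≈ 1.369 m^3

1.369 m^3


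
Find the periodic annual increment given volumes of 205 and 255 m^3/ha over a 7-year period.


PAI = (V2 - V1) / period = (255 - 205) / 7 = 50 / 7 = 7.1429 ≈ 7.14 m^3/ha/yr

7.14 m^3/ha/yr


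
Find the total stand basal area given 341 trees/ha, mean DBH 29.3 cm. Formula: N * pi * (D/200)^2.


(D/200)^2 = (29.3/200)^2 = 0.1465^2 = 0.02146225
Individual BA = 3.141593 * 0.02146225 = 0.0674257 m^2
Stand BA = 341 * 0.0674257 = 22.9922 ≈ 22.99 m^2/ha

22.99 m^2/ha
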